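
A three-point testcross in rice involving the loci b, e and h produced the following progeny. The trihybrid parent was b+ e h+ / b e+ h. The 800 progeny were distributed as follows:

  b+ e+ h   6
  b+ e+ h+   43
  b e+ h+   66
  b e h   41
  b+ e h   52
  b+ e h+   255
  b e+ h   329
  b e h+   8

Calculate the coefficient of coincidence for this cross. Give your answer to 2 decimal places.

The two rarest classes, b e h+ and b+ e+ h, are the double crossovers. Comparing them with the parentals, only the b allele has switched, so b is the middle locus and the order is h – b – e.
h–b: (118 + 14)/800 = 0.1650; b–e: (84 + 14)/800 = 0.1225.
Expected DCO frequency = 0.1650 × 0.1225 ≈ 0.02021; observed = 14/800 ≈ 0.01750.
Coefficient of coincidence = 0.01750/0.02021 ≈ 0.87.

0.87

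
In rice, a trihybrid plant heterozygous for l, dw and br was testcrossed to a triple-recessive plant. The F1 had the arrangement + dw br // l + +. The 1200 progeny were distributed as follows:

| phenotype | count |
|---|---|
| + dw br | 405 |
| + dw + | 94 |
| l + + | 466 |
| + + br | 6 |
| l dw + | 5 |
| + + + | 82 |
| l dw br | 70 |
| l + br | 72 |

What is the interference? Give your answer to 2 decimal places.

The two rarest classes, + + br and l dw +, are the double crossovers. Comparing them with the parentals, only the dw allele has switched, so dw is the middle locus and the order is br – dw – l.
br–dw: (166 + 11)/1200 = 0.1475; dw–l: (152 + 11)/1200 = 0.1358.
Expected DCO frequency = 0.1475 × 0.1358 ≈ 0.02003; observed = 11/1200 ≈ 0.00917.
Coefficient of coincidence = 0.00917/0.02003 ≈ 0.46; interference = 1 − 0.46 = 0.54.

0.54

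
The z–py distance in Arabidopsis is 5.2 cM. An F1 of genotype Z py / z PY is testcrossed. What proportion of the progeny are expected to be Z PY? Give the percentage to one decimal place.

2.6%

A map distance of 5.2 cM corresponds to a recombination frequency of 0.052.
The F1 is Z py / z PY, so Z PY is a recombinant gamete class with expected frequency r/2 = 0.052/2 = 0.0260.
That is 0.0260 = 2.6% of the progeny.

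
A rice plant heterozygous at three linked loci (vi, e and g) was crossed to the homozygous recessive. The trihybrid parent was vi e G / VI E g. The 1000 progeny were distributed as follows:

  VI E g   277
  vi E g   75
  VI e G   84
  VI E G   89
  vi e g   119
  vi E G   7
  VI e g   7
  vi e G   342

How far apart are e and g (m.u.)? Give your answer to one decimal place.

The two rarest classes, vi E G and VI e g, are the double crossovers. Comparing them with the parentals, only the e allele has switched, so e is the middle locus and the order is g – e – vi.
Crossovers in the g–e interval produce the single-crossover classes vi e g and VI E G (119 + 89 = 208) plus the double crossovers (14).
RF(g–e) = (208 + 14) / 1000 = 222/1000 = 0.2220 → 22.2 m.u.

22.2 m.u.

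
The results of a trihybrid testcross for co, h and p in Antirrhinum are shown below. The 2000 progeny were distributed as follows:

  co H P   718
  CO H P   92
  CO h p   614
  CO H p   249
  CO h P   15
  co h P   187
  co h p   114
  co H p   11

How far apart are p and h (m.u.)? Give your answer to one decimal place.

The two most frequent reciprocal classes, co H P and CO h p, are the parental types, so the F1 was co H P / CO h p.
The two rarest classes, co H p and CO h P, are the double crossovers. Comparing them with the parentals, only the p allele has switched, so p is the middle locus and the order is h – p – co.
Crossovers in the h–p interval produce the single-crossover classes co h P and CO H p (187 + 249 = 436) plus the double crossovers (26).
RF(h–p) = (436 + 26) / 2000 = 462/2000 = 0.2310 → 23.1 m.u.

23.1 m.u.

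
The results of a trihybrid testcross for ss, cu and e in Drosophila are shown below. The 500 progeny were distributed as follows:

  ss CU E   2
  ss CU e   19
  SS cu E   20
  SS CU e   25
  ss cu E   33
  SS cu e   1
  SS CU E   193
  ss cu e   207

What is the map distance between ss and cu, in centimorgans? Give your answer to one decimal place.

8.4 centimorgans

The two most frequent reciprocal classes, ss cu e and SS CU E, are the parental types, so the F1 was ss cu e / SS CU E.
The two rarest classes, SS cu e and ss CU E, are the double crossovers. Comparing them with the parentals, only the ss allele has switched, so ss is the middle locus and the order is e – ss – cu.
Crossovers in the ss–cu interval produce the single-crossover classes ss CU e and SS cu E (19 + 20 = 39) plus the double crossovers (3).
RF(ss–cu) = (39 + 3) / 500 = 42/500 = 0.0840 → 8.4 centimorgans.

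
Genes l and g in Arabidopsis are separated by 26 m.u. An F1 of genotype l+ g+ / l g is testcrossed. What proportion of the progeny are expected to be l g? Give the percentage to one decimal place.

A map distance of 26 m.u. corresponds to a recombination frequency of 0.260.
The F1 is l+ g+ / l g, so l g is a parental gamete class with expected frequency (1 − r)/2 = 0.740/2 = 0.3700.
That is 0.3700 = 37.0% of the progeny.

37.0%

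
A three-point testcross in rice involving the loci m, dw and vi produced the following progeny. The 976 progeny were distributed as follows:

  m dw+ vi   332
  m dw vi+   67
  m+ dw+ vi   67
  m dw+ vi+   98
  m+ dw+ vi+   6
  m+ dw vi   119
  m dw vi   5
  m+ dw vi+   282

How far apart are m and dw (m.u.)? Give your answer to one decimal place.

14.9 m.u.

The two most frequent reciprocal classes, m+ dw vi+ and m dw+ vi, are the parental types, so the F1 was m+ dw vi+ / m dw+ vi.
The two rarest classes, m+ dw+ vi+ and m dw vi, are the double crossovers. Comparing them with the parentals, only the dw allele has switched, so dw is the middle locus and the order is vi – dw – m.
Crossovers in the dw–m interval produce the single-crossover classes m dw vi+ and m+ dw+ vi (67 + 67 = 134) plus the double crossovers (11).
RF(dw–m) = (134 + 11) / 976 = 145/976 = 0.1486 → 14.9 m.u.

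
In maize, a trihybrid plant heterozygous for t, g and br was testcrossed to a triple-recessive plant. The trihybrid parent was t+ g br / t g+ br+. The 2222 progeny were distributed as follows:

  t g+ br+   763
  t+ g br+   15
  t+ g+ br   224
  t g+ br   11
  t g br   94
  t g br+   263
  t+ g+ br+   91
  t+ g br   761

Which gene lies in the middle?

br

The two rarest classes, t+ g br+ and t g+ br, are the double crossovers. Comparing them with the parentals, only the br allele has switched, so br is the middle locus and the order is g – br – t.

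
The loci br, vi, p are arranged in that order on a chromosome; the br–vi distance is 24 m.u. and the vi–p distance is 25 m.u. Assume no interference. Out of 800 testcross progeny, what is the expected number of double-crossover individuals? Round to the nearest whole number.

48

Map distances give recombination frequencies of 0.240 and 0.250 for the two intervals.
With no interference, expected double-crossover frequency = 0.240 × 0.250 = 0.06000.
Expected number = 0.06000 × 800 = 48.00 ≈ 48.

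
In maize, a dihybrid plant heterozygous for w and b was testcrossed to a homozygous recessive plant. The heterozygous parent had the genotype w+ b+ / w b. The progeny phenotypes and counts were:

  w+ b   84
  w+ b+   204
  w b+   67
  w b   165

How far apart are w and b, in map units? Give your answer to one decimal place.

The recombinant classes are w+ b and w b+: 84 + 67 = 151.
Recombination frequency = 151/520 = 0.2904 ≈ 29.0%, i.e. 29.0 map units.

29.0 map units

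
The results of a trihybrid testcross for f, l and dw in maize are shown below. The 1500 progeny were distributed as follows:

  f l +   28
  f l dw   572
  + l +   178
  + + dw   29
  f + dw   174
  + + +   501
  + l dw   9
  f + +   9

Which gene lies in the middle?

The two most frequent reciprocal classes, f l dw and + + +, are the parental types, so the F1 was f l dw / + + +.
The two rarest classes, + l dw and f + +, are the double crossovers. Comparing them with the parentals, only the f allele has switched, so f is the middle locus and the order is l – f – dw.

f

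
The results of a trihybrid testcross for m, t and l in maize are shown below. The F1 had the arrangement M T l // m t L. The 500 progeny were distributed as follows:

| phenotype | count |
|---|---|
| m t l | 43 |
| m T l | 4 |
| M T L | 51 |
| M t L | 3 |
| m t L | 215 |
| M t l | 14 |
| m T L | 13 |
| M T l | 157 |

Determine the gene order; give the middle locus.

m

The two rarest classes, m T l and M t L, are the double crossovers. Comparing them with the parentals, only the m allele has switched, so m is the middle locus and the order is l – m – t.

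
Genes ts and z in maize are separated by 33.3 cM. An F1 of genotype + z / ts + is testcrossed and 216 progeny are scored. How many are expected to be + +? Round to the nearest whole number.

A map distance of 33.3 cM corresponds to a recombination frequency of 0.333.
The F1 is + z / ts +, so + + is a recombinant gamete class with expected frequency r/2 = 0.333/2 = 0.1665.
Expected number = 0.1665 × 216 = 35.96 ≈ 36.

36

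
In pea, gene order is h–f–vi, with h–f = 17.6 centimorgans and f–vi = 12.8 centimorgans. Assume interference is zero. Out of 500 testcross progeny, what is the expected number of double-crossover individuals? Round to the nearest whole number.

Map distances give recombination frequencies of 0.176 and 0.128 for the two intervals.
With no interference, expected double-crossover frequency = 0.176 × 0.128 = 0.02253.
Expected number = 0.02253 × 500 = 11.26 ≈ 11.

11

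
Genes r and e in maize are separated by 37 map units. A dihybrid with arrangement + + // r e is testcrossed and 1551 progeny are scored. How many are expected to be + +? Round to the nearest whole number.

489

A map distance of 37 map units corresponds to a recombination frequency of 0.370.
The F1 is + + / r e, so + + is a parental gamete class with expected frequency (1 − r)/2 = 0.630/2 = 0.3150.
Expected number = 0.3150 × 1551 = 488.56 ≈ 489.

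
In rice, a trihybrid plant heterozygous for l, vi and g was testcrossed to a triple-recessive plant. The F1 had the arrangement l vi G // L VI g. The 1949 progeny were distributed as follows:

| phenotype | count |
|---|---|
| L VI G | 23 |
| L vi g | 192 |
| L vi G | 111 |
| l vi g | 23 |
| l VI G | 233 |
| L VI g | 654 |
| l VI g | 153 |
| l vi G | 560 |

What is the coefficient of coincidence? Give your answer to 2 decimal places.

The two rarest classes, l vi g and L VI G, are the double crossovers. Comparing them with the parentals, only the g allele has switched, so g is the middle locus and the order is vi – g – l.
vi–g: (425 + 46)/1949 = 0.2417; g–l: (264 + 46)/1949 = 0.1591.
Expected DCO frequency = 0.2417 × 0.1591 ≈ 0.03845; observed = 46/1949 ≈ 0.02360.
Coefficient of coincidence = 0.02360/0.03845 ≈ 0.61.

0.61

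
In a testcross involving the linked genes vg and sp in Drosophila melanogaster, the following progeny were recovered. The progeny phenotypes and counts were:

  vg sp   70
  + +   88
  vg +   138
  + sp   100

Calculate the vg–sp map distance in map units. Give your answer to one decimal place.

39.9 map units

The two most frequent classes, + sp (100) and vg + (138), are the parental types, so the F1 was + sp / vg +.
The recombinant classes are + + and vg sp: 88 + 70 = 158.
Recombination frequency = 158/396 = 0.3990 ≈ 39.9%, i.e. 39.9 map units.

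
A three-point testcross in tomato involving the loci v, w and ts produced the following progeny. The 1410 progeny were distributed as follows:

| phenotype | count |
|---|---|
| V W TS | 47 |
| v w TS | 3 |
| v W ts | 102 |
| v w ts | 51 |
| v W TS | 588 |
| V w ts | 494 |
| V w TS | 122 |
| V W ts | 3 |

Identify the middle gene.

The two most frequent reciprocal classes, V w ts and v W TS, are the parental types, so the F1 was V w ts / v W TS.
The two rarest classes, V W ts and v w TS, are the double crossovers. Comparing them with the parentals, only the w allele has switched, so w is the middle locus and the order is v – w – ts.

w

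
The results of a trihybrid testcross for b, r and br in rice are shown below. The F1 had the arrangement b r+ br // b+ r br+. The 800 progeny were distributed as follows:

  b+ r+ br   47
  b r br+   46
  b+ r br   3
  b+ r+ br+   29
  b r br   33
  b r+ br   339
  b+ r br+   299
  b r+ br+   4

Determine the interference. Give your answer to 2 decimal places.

The two rarest classes, b r+ br+ and b+ r br, are the double crossovers. Comparing them with the parentals, only the br allele has switched, so br is the middle locus and the order is b – br – r.
b–br: (93 + 7)/800 = 0.1250; br–r: (62 + 7)/800 = 0.0862.
Expected DCO frequency = 0.1250 × 0.0862 ≈ 0.01077; observed = 7/800 ≈ 0.00875.
Coefficient of coincidence = 0.00875/0.01077 ≈ 0.81; interference = 1 − 0.81 = 0.19.

0.19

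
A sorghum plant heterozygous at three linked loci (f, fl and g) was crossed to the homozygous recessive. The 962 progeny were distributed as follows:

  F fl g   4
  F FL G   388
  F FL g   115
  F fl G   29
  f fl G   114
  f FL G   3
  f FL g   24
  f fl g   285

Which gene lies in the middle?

f

The two most frequent reciprocal classes, F FL G and f fl g, are the parental types, so the F1 was F FL G / f fl g.
The two rarest classes, f FL G and F fl g, are the double crossovers. Comparing them with the parentals, only the f allele has switched, so f is the middle locus and the order is g – f – fl.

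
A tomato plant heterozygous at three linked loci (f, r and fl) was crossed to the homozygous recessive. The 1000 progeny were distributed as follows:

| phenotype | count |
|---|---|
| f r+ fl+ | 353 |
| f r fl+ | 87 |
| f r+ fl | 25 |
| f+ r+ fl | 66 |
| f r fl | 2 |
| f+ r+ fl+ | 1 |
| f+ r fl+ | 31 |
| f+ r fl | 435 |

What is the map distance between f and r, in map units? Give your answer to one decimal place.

15.6 map units

The two most frequent reciprocal classes, f r+ fl+ and f+ r fl, are the parental types, so the F1 was f r+ fl+ / f+ r fl.
The two rarest classes, f+ r+ fl+ and f r fl, are the double crossovers. Comparing them with the parentals, only the f allele has switched, so f is the middle locus and the order is r – f – fl.
Crossovers in the r–f interval produce the single-crossover classes f r fl+ and f+ r+ fl (87 + 66 = 153) plus the double crossovers (3).
RF(r–f) = (153 + 3) / 1000 = 156/1000 = 0.1560 → 15.6 map units.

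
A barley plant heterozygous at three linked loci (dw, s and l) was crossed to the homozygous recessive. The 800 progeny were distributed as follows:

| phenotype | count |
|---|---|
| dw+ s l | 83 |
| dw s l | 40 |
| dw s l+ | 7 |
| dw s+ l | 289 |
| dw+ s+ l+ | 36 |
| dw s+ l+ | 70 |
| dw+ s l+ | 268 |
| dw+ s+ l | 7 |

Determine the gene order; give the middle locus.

The two most frequent reciprocal classes, dw s+ l and dw+ s l+, are the parental types, so the F1 was dw s+ l / dw+ s l+.
The two rarest classes, dw+ s+ l and dw s l+, are the double crossovers. Comparing them with the parentals, only the dw allele has switched, so dw is the middle locus and the order is l – dw – s.

dw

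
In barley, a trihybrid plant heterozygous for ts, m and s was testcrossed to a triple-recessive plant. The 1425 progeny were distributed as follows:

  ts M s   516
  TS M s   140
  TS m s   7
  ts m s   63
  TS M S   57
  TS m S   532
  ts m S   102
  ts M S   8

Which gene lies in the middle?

s

The two most frequent reciprocal classes, TS m S and ts M s, are the parental types, so the F1 was TS m S / ts M s.
The two rarest classes, TS m s and ts M S, are the double crossovers. Comparing them with the parentals, only the s allele has switched, so s is the middle locus and the order is m – s – ts.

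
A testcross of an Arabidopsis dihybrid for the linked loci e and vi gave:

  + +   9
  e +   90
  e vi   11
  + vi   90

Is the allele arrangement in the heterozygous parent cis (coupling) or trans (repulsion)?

The two most frequent classes are + vi (90) and e + (90); these are the parental (non-recombinant) types.
So the F1 carried + vi on one chromosome and e + on the other — the recessive alleles are on opposite chromosomes (trans / repulsion).

trans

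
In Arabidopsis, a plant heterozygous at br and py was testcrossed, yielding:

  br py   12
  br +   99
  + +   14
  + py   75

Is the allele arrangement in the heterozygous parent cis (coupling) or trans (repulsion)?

trans

The two most frequent classes are + py (75) and br + (99); these are the parental (non-recombinant) types.
So the F1 carried + py on one chromosome and br + on the other — the recessive alleles are on opposite chromosomes (trans / repulsion).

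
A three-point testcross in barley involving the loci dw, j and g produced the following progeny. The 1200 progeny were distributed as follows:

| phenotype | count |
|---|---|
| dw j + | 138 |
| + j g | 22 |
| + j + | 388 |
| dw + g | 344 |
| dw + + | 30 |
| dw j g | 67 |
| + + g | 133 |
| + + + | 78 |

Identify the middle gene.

The two most frequent reciprocal classes, dw + g and + j +, are the parental types, so the F1 was dw + g / + j +.
The two rarest classes, dw + + and + j g, are the double crossovers. Comparing them with the parentals, only the g allele has switched, so g is the middle locus and the order is dw – g – j.

g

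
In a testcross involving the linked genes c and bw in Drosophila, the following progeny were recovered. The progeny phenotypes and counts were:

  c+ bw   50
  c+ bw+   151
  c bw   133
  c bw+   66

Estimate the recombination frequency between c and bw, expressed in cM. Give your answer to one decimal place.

The two most frequent classes, c+ bw+ (151) and c bw (133), are the parental types, so the F1 was c+ bw+ / c bw.
The recombinant classes are c+ bw and c bw+: 50 + 66 = 116.
Recombination frequency = 116/400 = 0.2900 ≈ 29.0%, i.e. 29.0 cM.

29.0 cM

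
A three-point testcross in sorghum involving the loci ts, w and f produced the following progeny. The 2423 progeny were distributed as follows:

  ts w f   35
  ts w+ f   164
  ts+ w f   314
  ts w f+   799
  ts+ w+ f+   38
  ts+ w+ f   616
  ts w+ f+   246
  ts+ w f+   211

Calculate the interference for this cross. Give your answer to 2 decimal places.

The two most frequent reciprocal classes, ts+ w+ f and ts w f+, are the parental types, so the F1 was ts+ w+ f / ts w f+.
The two rarest classes, ts+ w+ f+ and ts w f, are the double crossovers. Comparing them with the parentals, only the f allele has switched, so f is the middle locus and the order is ts – f – w.
ts–f: (375 + 73)/2423 = 0.1849; f–w: (560 + 73)/2423 = 0.2612.
Expected DCO frequency = 0.1849 × 0.2612 ≈ 0.04830; observed = 73/2423 ≈ 0.03013.
Coefficient of coincidence = 0.03013/0.04830 ≈ 0.62; interference = 1 − 0.62 = 0.38.

0.38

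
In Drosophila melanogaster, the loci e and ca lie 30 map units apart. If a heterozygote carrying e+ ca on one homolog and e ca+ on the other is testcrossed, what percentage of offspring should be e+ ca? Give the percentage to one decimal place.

A map distance of 30 map units corresponds to a recombination frequency of 0.300.
The F1 is e+ ca / e ca+, so e+ ca is a parental gamete class with expected frequency (1 − r)/2 = 0.700/2 = 0.3500.
That is 0.3500 = 35.0% of the progeny.

35.0%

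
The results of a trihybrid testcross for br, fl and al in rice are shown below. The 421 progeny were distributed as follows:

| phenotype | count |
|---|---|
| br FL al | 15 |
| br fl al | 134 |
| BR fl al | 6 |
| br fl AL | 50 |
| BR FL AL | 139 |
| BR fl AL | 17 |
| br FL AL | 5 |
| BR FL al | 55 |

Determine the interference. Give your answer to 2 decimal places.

The two most frequent reciprocal classes, BR FL AL and br fl al, are the parental types, so the F1 was BR FL AL / br fl al.
The two rarest classes, br FL AL and BR fl al, are the double crossovers. Comparing them with the parentals, only the br allele has switched, so br is the middle locus and the order is fl – br – al.
fl–br: (32 + 11)/421 = 0.1021; br–al: (105 + 11)/421 = 0.2755.
Expected DCO frequency = 0.1021 × 0.2755 ≈ 0.02813; observed = 11/421 ≈ 0.02613.
Coefficient of coincidence = 0.02613/0.02813 ≈ 0.93; interference = 1 − 0.93 = 0.07.

0.07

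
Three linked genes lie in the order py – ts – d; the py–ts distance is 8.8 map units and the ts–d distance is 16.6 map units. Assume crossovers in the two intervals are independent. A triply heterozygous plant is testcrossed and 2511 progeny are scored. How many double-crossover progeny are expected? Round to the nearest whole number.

Map distances give recombination frequencies of 0.088 and 0.166 for the two intervals.
With no interference, expected double-crossover frequency = 0.088 × 0.166 = 0.01461.
Expected number = 0.01461 × 2511 = 36.68 ≈ 37.

37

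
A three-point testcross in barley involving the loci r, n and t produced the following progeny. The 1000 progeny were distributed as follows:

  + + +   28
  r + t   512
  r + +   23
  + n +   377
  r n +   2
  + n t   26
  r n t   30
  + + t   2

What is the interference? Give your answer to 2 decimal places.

-0.22

The two most frequent reciprocal classes, r + t and + n +, are the parental types, so the F1 was r + t / + n +.
The two rarest classes, + + t and r n +, are the double crossovers. Comparing them with the parentals, only the r allele has switched, so r is the middle locus and the order is n – r – t.
n–r: (58 + 4)/1000 = 0.0620; r–t: (49 + 4)/1000 = 0.0530.
Expected DCO frequency = 0.0620 × 0.0530 ≈ 0.00329; observed = 4/1000 ≈ 0.00400.
Coefficient of coincidence = 0.00400/0.00329 ≈ 1.22; interference = 1 − 1.22 = -0.22.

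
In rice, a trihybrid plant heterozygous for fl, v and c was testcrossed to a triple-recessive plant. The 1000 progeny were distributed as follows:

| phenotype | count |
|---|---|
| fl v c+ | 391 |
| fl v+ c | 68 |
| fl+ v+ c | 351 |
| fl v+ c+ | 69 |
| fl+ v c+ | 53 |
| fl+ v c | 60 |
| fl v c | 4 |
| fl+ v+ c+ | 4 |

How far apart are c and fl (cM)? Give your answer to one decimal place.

The two most frequent reciprocal classes, fl+ v+ c and fl v c+, are the parental types, so the F1 was fl+ v+ c / fl v c+.
The two rarest classes, fl+ v+ c+ and fl v c, are the double crossovers. Comparing them with the parentals, only the c allele has switched, so c is the middle locus and the order is v – c – fl.
Crossovers in the c–fl interval produce the single-crossover classes fl v+ c and fl+ v c+ (68 + 53 = 121) plus the double crossovers (8).
RF(c–fl) = (121 + 8) / 1000 = 129/1000 = 0.1290 → 12.9 cM.

12.9 cM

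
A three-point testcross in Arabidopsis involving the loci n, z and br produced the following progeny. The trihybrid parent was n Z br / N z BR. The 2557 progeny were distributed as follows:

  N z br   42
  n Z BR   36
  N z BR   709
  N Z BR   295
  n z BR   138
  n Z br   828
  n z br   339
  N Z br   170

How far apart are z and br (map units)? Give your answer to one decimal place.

27.8 map units

The two rarest classes, n Z BR and N z br, are the double crossovers. Comparing them with the parentals, only the br allele has switched, so br is the middle locus and the order is n – br – z.
Crossovers in the br–z interval produce the single-crossover classes n z br and N Z BR (339 + 295 = 634) plus the double crossovers (78).
RF(br–z) = (634 + 78) / 2557 = 712/2557 = 0.2785 → 27.8 map units.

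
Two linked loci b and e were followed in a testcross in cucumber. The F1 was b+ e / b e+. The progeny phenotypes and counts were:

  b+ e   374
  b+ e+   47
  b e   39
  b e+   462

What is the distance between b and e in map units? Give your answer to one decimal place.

9.3 map units

The recombinant classes are b+ e+ and b e: 47 + 39 = 86.
Recombination frequency = 86/922 = 0.0933 ≈ 9.3%, i.e. 9.3 map units.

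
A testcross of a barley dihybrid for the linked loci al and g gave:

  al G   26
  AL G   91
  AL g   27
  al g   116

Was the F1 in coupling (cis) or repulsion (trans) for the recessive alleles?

The two most frequent classes are AL G (91) and al g (116); these are the parental (non-recombinant) types.
So the F1 carried AL G on one chromosome and al g on the other — the recessive alleles are on the same chromosome (cis / coupling).

cis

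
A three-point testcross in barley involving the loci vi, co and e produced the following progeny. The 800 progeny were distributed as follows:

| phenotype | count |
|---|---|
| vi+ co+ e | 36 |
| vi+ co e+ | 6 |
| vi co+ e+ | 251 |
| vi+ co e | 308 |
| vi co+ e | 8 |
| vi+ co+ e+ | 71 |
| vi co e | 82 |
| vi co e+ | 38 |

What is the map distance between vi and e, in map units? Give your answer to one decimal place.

20.9 map units

The two most frequent reciprocal classes, vi co+ e+ and vi+ co e, are the parental types, so the F1 was vi co+ e+ / vi+ co e.
The two rarest classes, vi co+ e and vi+ co e+, are the double crossovers. Comparing them with the parentals, only the e allele has switched, so e is the middle locus and the order is vi – e – co.
Crossovers in the vi–e interval produce the single-crossover classes vi+ co+ e+ and vi co e (71 + 82 = 153) plus the double crossovers (14).
RF(vi–e) = (153 + 14) / 800 = 167/800 = 0.2087 → 20.9 map units.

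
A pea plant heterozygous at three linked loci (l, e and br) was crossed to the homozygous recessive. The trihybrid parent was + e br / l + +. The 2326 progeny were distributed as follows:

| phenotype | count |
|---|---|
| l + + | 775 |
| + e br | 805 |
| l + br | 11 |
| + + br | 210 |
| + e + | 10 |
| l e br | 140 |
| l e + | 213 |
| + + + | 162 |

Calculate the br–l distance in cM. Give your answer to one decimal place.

13.9 cM

The two rarest classes, + e + and l + br, are the double crossovers. Comparing them with the parentals, only the br allele has switched, so br is the middle locus and the order is l – br – e.
Crossovers in the l–br interval produce the single-crossover classes l e br and + + + (140 + 162 = 302) plus the double crossovers (21).
RF(l–br) = (302 + 21) / 2326 = 323/2326 = 0.1389 → 13.9 cM.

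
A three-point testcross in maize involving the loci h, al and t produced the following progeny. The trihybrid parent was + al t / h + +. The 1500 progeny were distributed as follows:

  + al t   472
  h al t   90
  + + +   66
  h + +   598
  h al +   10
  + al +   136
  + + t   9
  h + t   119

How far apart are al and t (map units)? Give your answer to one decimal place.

18.3 map units

The two rarest classes, + + t and h al +, are the double crossovers. Comparing them with the parentals, only the al allele has switched, so al is the middle locus and the order is t – al – h.
Crossovers in the t–al interval produce the single-crossover classes + al + and h + t (136 + 119 = 255) plus the double crossovers (19).
RF(t–al) = (255 + 19) / 1500 = 274/1500 = 0.1827 → 18.3 map units.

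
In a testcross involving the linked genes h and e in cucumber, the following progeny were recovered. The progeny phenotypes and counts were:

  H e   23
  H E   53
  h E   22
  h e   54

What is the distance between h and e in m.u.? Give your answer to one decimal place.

29.6 m.u.

The two most frequent classes, H E (53) and h e (54), are the parental types, so the F1 was H E / h e.
The recombinant classes are H e and h E: 23 + 22 = 45.
Recombination frequency = 45/152 = 0.2961 ≈ 29.6%, i.e. 29.6 m.u.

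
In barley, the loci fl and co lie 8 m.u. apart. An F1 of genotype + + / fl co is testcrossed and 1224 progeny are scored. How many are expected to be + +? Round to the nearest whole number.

A map distance of 8 m.u. corresponds to a recombination frequency of 0.080.
The F1 is + + / fl co, so + + is a parental gamete class with expected frequency (1 − r)/2 = 0.920/2 = 0.4600.
Expected number = 0.4600 × 1224 = 563.04 ≈ 563.

563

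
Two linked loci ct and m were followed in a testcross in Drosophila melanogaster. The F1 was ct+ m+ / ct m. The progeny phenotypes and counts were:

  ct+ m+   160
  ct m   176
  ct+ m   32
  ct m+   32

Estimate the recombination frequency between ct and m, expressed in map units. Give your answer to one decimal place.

16.0 map units

The recombinant classes are ct+ m and ct m+: 32 + 32 = 64.
Recombination frequency = 64/400 = 0.1600 ≈ 16.0%, i.e. 16.0 map units.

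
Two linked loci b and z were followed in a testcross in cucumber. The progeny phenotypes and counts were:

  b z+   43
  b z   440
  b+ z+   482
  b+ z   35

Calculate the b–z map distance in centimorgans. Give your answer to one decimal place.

The two most frequent classes, b+ z+ (482) and b z (440), are the parental types, so the F1 was b+ z+ / b z.
The recombinant classes are b+ z and b z+: 35 + 43 = 78.
Recombination frequency = 78/1000 = 0.0780 ≈ 7.8%, i.e. 7.8 centimorgans.

7.8 centimorgans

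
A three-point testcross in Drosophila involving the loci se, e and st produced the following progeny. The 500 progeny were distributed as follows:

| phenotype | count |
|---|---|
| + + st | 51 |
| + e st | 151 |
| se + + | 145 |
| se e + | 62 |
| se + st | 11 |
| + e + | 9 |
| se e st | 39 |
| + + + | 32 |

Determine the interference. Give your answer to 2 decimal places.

The two most frequent reciprocal classes, + e st and se + +, are the parental types, so the F1 was + e st / se + +.
The two rarest classes, + e + and se + st, are the double crossovers. Comparing them with the parentals, only the st allele has switched, so st is the middle locus and the order is se – st – e.
se–st: (71 + 20)/500 = 0.1820; st–e: (113 + 20)/500 = 0.2660.
Expected DCO frequency = 0.1820 × 0.2660 ≈ 0.04841; observed = 20/500 ≈ 0.04000.
Coefficient of coincidence = 0.04000/0.04841 ≈ 0.83; interference = 1 − 0.83 = 0.17.

0.17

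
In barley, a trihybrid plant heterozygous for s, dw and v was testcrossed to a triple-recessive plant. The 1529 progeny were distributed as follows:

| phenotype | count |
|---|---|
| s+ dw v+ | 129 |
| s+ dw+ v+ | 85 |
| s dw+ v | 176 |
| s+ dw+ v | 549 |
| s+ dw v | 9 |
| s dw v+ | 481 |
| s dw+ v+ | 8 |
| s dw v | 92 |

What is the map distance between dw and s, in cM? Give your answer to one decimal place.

The two most frequent reciprocal classes, s dw v+ and s+ dw+ v, are the parental types, so the F1 was s dw v+ / s+ dw+ v.
The two rarest classes, s dw+ v+ and s+ dw v, are the double crossovers. Comparing them with the parentals, only the dw allele has switched, so dw is the middle locus and the order is v – dw – s.
Crossovers in the dw–s interval produce the single-crossover classes s+ dw v+ and s dw+ v (129 + 176 = 305) plus the double crossovers (17).
RF(dw–s) = (305 + 17) / 1529 = 322/1529 = 0.2106 → 21.1 cM.

21.1 cM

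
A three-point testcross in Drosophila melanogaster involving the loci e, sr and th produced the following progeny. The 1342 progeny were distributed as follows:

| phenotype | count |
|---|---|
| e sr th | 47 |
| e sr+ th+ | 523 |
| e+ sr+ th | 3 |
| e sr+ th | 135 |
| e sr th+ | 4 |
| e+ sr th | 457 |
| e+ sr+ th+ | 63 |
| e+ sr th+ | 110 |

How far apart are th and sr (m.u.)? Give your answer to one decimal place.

18.8 m.u.

The two most frequent reciprocal classes, e+ sr th and e sr+ th+, are the parental types, so the F1 was e+ sr th / e sr+ th+.
The two rarest classes, e+ sr+ th and e sr th+, are the double crossovers. Comparing them with the parentals, only the sr allele has switched, so sr is the middle locus and the order is e – sr – th.
Crossovers in the sr–th interval produce the single-crossover classes e+ sr th+ and e sr+ th (110 + 135 = 245) plus the double crossovers (7).
RF(sr–th) = (245 + 7) / 1342 = 252/1342 = 0.1878 → 18.8 m.u.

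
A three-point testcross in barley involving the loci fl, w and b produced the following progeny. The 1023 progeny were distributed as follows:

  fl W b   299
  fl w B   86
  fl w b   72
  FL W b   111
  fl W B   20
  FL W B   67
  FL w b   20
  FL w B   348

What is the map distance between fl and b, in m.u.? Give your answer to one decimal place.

The two most frequent reciprocal classes, FL w B and fl W b, are the parental types, so the F1 was FL w B / fl W b.
The two rarest classes, FL w b and fl W B, are the double crossovers. Comparing them with the parentals, only the b allele has switched, so b is the middle locus and the order is w – b – fl.
Crossovers in the b–fl interval produce the single-crossover classes fl w B and FL W b (86 + 111 = 197) plus the double crossovers (40).
RF(b–fl) = (197 + 40) / 1023 = 237/1023 = 0.2317 → 23.2 m.u.

23.2 m.u.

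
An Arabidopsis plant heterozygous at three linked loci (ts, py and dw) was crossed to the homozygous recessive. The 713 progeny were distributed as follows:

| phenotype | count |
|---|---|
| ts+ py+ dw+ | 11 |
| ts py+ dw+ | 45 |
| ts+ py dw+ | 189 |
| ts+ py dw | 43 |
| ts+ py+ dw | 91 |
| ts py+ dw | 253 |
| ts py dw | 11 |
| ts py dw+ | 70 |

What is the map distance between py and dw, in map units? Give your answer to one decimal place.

15.4 map units

The two most frequent reciprocal classes, ts+ py dw+ and ts py+ dw, are the parental types, so the F1 was ts+ py dw+ / ts py+ dw.
The two rarest classes, ts+ py+ dw+ and ts py dw, are the double crossovers. Comparing them with the parentals, only the py allele has switched, so py is the middle locus and the order is ts – py – dw.
Crossovers in the py–dw interval produce the single-crossover classes ts+ py dw and ts py+ dw+ (43 + 45 = 88) plus the double crossovers (22).
RF(py–dw) = (88 + 22) / 713 = 110/713 = 0.1543 → 15.4 map units.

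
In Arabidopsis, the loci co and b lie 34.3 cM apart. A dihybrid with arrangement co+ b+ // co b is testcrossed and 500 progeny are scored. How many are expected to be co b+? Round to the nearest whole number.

A map distance of 34.3 cM corresponds to a recombination frequency of 0.343.
The F1 is co+ b+ / co b, so co b+ is a recombinant gamete class with expected frequency r/2 = 0.343/2 = 0.1715.
Expected number = 0.1715 × 500 = 85.75 ≈ 86.

86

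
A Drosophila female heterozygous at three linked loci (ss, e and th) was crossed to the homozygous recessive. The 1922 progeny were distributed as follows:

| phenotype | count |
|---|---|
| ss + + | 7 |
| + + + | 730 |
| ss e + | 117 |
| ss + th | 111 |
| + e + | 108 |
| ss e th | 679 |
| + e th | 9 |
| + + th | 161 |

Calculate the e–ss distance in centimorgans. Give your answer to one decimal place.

The two most frequent reciprocal classes, ss e th and + + +, are the parental types, so the F1 was ss e th / + + +.
The two rarest classes, + e th and ss + +, are the double crossovers. Comparing them with the parentals, only the ss allele has switched, so ss is the middle locus and the order is th – ss – e.
Crossovers in the ss–e interval produce the single-crossover classes ss + th and + e + (111 + 108 = 219) plus the double crossovers (16).
RF(ss–e) = (219 + 16) / 1922 = 235/1922 = 0.1223 → 12.2 centimorgans.

12.2 centimorgans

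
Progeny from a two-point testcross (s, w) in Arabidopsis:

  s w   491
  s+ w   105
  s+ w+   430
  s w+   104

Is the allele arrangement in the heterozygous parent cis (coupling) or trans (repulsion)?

The two most frequent classes are s+ w+ (430) and s w (491); these are the parental (non-recombinant) types.
So the F1 carried s+ w+ on one chromosome and s w on the other — the recessive alleles are on the same chromosome (cis / coupling).

cis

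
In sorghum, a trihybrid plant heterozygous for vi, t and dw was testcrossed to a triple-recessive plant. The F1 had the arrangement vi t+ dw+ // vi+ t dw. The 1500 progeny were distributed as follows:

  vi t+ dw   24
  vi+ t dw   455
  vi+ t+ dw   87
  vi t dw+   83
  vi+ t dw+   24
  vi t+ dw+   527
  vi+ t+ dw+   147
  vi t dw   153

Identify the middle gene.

The two rarest classes, vi t+ dw and vi+ t dw+, are the double crossovers. Comparing them with the parentals, only the dw allele has switched, so dw is the middle locus and the order is t – dw – vi.

dw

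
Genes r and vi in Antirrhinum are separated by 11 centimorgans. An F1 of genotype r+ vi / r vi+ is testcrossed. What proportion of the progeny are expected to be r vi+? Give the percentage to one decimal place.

A map distance of 11 centimorgans corresponds to a recombination frequency of 0.110.
The F1 is r+ vi / r vi+, so r vi+ is a parental gamete class with expected frequency (1 − r)/2 = 0.890/2 = 0.4450.
That is 0.4450 = 44.5% of the progeny.

44.5%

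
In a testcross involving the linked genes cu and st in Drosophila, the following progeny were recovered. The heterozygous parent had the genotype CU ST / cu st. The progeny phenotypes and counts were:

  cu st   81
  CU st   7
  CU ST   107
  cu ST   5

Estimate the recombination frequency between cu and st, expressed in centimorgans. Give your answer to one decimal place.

The recombinant classes are CU st and cu ST: 7 + 5 = 12.
Recombination frequency = 12/200 = 0.0600 ≈ 6.0%, i.e. 6.0 centimorgans.

6.0 centimorgans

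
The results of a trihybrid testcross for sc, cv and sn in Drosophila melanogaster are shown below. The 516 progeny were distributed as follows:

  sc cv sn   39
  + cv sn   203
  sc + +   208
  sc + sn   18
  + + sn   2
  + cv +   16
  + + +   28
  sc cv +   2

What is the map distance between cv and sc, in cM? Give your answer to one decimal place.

The two most frequent reciprocal classes, sc + + and + cv sn, are the parental types, so the F1 was sc + + / + cv sn.
The two rarest classes, sc cv + and + + sn, are the double crossovers. Comparing them with the parentals, only the cv allele has switched, so cv is the middle locus and the order is sn – cv – sc.
Crossovers in the cv–sc interval produce the single-crossover classes + + + and sc cv sn (28 + 39 = 67) plus the double crossovers (4).
RF(cv–sc) = (67 + 4) / 516 = 71/516 = 0.1376 → 13.8 cM.

13.8 cM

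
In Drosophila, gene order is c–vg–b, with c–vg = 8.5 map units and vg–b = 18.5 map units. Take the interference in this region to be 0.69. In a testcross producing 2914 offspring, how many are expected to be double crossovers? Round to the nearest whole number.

14

Map distances give recombination frequencies of 0.085 and 0.185 for the two intervals.
With interference 0.69 (so coincidence = 0.31), expected double-crossover frequency = 0.085 × 0.185 × 0.31 = 0.00487.
Expected number = 0.00487 × 2914 = 14.21 ≈ 14.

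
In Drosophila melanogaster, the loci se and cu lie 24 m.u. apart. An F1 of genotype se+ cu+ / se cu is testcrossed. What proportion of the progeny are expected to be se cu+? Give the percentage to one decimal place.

12.0%

A map distance of 24 m.u. corresponds to a recombination frequency of 0.240.
The F1 is se+ cu+ / se cu, so se cu+ is a recombinant gamete class with expected frequency r/2 = 0.240/2 = 0.1200.
That is 0.1200 = 12.0% of the progeny.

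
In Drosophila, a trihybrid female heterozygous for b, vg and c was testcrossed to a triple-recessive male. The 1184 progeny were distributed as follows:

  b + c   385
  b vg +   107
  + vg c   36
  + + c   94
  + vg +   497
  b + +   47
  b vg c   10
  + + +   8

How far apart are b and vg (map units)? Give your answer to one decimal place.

The two most frequent reciprocal classes, b + c and + vg +, are the parental types, so the F1 was b + c / + vg +.
The two rarest classes, b vg c and + + +, are the double crossovers. Comparing them with the parentals, only the vg allele has switched, so vg is the middle locus and the order is c – vg – b.
Crossovers in the vg–b interval produce the single-crossover classes + + c and b vg + (94 + 107 = 201) plus the double crossovers (18).
RF(vg–b) = (201 + 18) / 1184 = 219/1184 = 0.1850 → 18.5 map units.

18.5 map units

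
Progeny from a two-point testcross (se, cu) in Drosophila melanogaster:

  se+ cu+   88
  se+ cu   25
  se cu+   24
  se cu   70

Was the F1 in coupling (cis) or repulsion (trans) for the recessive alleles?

The two most frequent classes are se+ cu+ (88) and se cu (70); these are the parental (non-recombinant) types.
So the F1 carried se+ cu+ on one chromosome and se cu on the other — the recessive alleles are on the same chromosome (cis / coupling).

cis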